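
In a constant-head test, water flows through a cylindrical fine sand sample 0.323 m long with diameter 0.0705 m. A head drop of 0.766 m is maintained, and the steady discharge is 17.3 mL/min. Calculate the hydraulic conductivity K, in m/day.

2.69

Cross-sectional area A = π·(d/2)² = π × (0.0705/2)² = 0.003904 m².
Convert discharge: 17.3 mL/min = 2.883e-07 m³/s.
Darcy's law rearranged: K = Q·L / (A·Δh) = 2.883e-07 × 0.323 / (0.003904 × 0.766) = 3.115e-05 m/s = 2.691 m/day.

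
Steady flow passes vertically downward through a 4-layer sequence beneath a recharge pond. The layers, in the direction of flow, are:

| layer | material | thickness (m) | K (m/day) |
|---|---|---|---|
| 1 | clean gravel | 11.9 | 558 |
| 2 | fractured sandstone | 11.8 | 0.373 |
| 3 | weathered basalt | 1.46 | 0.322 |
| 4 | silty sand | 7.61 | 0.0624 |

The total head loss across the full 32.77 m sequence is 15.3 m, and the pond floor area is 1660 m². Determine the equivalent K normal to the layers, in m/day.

0.207

Flow is perpendicular to layering, so the layers act in series and the equivalent K is the thickness-weighted harmonic mean.
Total thickness L = 11.9 + 11.8 + 1.46 + 7.61 = 32.77 m.
Σ(b_i/K_i) = 11.9/558 + 11.8/0.373 + 1.46/0.322 + 7.61/0.0624 = 158.1 d.
K_eq = L / Σ(b_i/K_i) = 32.77 / 158.1 = 0.2072 m/day.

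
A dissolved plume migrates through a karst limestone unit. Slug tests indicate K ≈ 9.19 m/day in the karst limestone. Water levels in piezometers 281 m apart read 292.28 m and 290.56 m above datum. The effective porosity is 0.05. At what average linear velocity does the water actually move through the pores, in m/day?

1.13

Hydraulic gradient i = (292.28 − 290.56) / 281 = 1.72 / 281 = 0.006121.
Darcy flux q = K · i = 9.190 × 0.006121 = 0.05625 m/day.
Seepage velocity v = q / n_e = 0.05625 / 0.05 = 1.125 m/day.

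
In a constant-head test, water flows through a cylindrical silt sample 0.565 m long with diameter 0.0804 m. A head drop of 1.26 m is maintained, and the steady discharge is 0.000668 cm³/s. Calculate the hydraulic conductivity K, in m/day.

Cross-sectional area A = π·(d/2)² = π × (0.0804/2)² = 0.005077 m².
Convert discharge: 0.000668 cm³/s = 6.680e-10 m³/s.
Darcy's law rearranged: K = Q·L / (A·Δh) = 6.680e-10 × 0.565 / (0.005077 × 1.26) = 5.900e-08 m/s = 0.005098 m/day.

0.00510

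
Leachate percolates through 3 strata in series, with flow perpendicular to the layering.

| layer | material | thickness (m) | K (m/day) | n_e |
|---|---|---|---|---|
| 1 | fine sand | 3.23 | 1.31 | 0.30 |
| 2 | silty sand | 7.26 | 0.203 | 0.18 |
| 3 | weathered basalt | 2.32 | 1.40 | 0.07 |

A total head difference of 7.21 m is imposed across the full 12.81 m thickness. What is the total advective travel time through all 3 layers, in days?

13.5

With flow normal to the layers, continuity requires the same specific discharge q through every layer.
Σ(b_i/K_i) = 3.23/1.31 + 7.26/0.203 + 2.32/1.40 = 39.89 d.
q = Δh / Σ(b_i/K_i) = 7.21 / 39.89 = 0.1808 m/day.
In each layer the seepage velocity is v_i = q/n_i, so the layer transit time is t_i = b_i·n_i / q:
  layer 1 (fine sand): t_1 = 3.23 × 0.30 / 0.1808 = 5.361 d
  layer 2 (silty sand): t_2 = 7.26 × 0.18 / 0.1808 = 7.229 d
  layer 3 (weathered basalt): t_3 = 2.32 × 0.07 / 0.1808 = 0.8984 d
Total t = Σ t_i = 13.49 days.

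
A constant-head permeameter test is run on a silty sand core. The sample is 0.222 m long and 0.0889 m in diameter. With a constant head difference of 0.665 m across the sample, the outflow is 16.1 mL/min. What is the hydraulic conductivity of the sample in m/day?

Cross-sectional area A = π·(d/2)² = π × (0.0889/2)² = 0.006207 m².
Convert discharge: 16.1 mL/min = 2.683e-07 m³/s.
Darcy's law rearranged: K = Q·L / (A·Δh) = 2.683e-07 × 0.222 / (0.006207 × 0.665) = 1.443e-05 m/s = 1.247 m/day.

1.25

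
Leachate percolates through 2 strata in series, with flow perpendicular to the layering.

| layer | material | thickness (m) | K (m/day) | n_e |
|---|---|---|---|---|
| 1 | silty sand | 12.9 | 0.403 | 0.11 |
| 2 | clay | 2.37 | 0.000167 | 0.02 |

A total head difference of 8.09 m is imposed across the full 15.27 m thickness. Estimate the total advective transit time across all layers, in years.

7.06

With flow normal to the layers, continuity requires the same specific discharge q through every layer.
Σ(b_i/K_i) = 12.9/0.403 + 2.37/0.000167 = 14224 d.
q = Δh / Σ(b_i/K_i) = 8.09 / 14224 = 0.0005688 m/day.
In each layer the seepage velocity is v_i = q/n_i, so the layer transit time is t_i = b_i·n_i / q:
  layer 1 (silty sand): t_1 = 12.9 × 0.11 / 0.0005688 = 2495 d
  layer 2 (clay): t_2 = 2.37 × 0.02 / 0.0005688 = 83.34 d
Total t = Σ t_i = 2578 days = 7.059 years.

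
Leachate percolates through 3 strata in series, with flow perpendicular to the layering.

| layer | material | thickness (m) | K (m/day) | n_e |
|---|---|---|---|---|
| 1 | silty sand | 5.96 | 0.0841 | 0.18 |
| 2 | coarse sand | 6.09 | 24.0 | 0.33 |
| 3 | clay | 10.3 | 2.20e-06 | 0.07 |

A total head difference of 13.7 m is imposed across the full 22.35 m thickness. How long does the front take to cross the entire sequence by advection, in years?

With flow normal to the layers, continuity requires the same specific discharge q through every layer.
Σ(b_i/K_i) = 5.96/0.0841 + 6.09/24.0 + 10.3/2.20e-06 = 4.682e+06 d.
q = Δh / Σ(b_i/K_i) = 13.7 / 4.682e+06 = 2.926e-06 m/day.
In each layer the seepage velocity is v_i = q/n_i, so the layer transit time is t_i = b_i·n_i / q:
  layer 1 (silty sand): t_1 = 5.96 × 0.18 / 2.926e-06 = 3.666e+05 d
  layer 2 (coarse sand): t_2 = 6.09 × 0.33 / 2.926e-06 = 6.868e+05 d
  layer 3 (clay): t_3 = 10.3 × 0.07 / 2.926e-06 = 2.464e+05 d
Total t = Σ t_i = 1.300e+06 days = 3559 years.

3560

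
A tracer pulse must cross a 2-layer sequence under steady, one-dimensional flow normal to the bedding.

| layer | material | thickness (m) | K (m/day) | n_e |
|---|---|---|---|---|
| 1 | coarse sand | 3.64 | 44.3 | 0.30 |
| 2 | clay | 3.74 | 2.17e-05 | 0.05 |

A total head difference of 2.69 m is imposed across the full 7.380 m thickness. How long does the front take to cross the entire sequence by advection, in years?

With flow normal to the layers, continuity requires the same specific discharge q through every layer.
Σ(b_i/K_i) = 3.64/44.3 + 3.74/2.17e-05 = 1.724e+05 d.
q = Δh / Σ(b_i/K_i) = 2.69 / 1.724e+05 = 1.561e-05 m/day.
In each layer the seepage velocity is v_i = q/n_i, so the layer transit time is t_i = b_i·n_i / q:
  layer 1 (coarse sand): t_1 = 3.64 × 0.30 / 1.561e-05 = 69965 d
  layer 2 (clay): t_2 = 3.74 × 0.05 / 1.561e-05 = 11981 d
Total t = Σ t_i = 81946 days = 224.4 years.

224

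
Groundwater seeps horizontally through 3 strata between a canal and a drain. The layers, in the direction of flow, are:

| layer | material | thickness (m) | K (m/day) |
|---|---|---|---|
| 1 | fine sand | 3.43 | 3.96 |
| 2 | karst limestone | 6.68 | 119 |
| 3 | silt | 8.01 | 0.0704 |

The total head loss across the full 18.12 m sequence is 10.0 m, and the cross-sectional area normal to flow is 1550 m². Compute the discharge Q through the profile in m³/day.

Flow is perpendicular to layering, so the layers act in series and the equivalent K is the thickness-weighted harmonic mean.
Total thickness L = 3.43 + 6.68 + 8.01 = 18.12 m.
Σ(b_i/K_i) = 3.43/3.96 + 6.68/119 + 8.01/0.0704 = 114.7 d.
K_eq = L / Σ(b_i/K_i) = 18.12 / 114.7 = 0.1580 m/day.
Q = K_eq · A · (Δh/L) = 0.1580 × 1550 × (10.0/18.12) = 135.1 m³/day.

135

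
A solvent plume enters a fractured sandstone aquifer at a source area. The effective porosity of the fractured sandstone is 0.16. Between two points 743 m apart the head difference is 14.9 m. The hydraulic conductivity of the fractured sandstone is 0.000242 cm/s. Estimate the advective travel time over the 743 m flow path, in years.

Convert K: 0.000242 cm/s × 864 = 0.2091 m/day.
Hydraulic gradient i = Δh / L = 14.9 / 743 = 0.02005.
Darcy flux q = K · i = 0.2091 × 0.02005 = 0.004193 m/day.
Seepage velocity v = q / n_e = 0.004193 / 0.16 = 0.02621 m/day.
Travel time t = L / v = 743 / 0.02621 = 28352 days = 77.62 years.

77.6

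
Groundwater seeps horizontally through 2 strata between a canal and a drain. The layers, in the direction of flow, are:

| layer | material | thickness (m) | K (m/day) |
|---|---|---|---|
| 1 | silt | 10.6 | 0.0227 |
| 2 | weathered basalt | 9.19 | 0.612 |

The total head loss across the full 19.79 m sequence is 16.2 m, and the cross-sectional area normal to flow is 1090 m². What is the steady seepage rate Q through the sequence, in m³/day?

36.6

Flow is perpendicular to layering, so the layers act in series and the equivalent K is the thickness-weighted harmonic mean.
Total thickness L = 10.6 + 9.19 = 19.79 m.
Σ(b_i/K_i) = 10.6/0.0227 + 9.19/0.612 = 482.0 d.
K_eq = L / Σ(b_i/K_i) = 19.79 / 482.0 = 0.04106 m/day.
Q = K_eq · A · (Δh/L) = 0.04106 × 1090 × (16.2/19.79) = 36.64 m³/day.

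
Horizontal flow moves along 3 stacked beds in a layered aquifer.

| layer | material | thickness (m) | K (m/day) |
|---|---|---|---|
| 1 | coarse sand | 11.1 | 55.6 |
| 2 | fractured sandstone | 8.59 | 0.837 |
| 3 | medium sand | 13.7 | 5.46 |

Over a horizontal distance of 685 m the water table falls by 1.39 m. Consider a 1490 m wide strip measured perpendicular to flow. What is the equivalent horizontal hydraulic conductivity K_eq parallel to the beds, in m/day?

Flow is parallel to layering, so each bed carries its own Darcy discharge and the transmissivities add.
Σ(K_i·b_i) = 55.6×11.1 + 0.837×8.59 + 5.46×13.7 = 699.2 m²/day.
Total thickness b = 33.39 m, so K_eq = Σ(K_i·b_i)/b = 20.94 m/day.

20.9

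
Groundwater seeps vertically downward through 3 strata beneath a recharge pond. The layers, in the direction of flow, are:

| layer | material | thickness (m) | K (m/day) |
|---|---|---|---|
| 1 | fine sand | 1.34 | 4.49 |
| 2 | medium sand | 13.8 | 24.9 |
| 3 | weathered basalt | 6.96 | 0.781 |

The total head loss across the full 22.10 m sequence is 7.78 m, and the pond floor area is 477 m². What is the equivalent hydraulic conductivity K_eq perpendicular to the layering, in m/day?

2.26

Flow is perpendicular to layering, so the layers act in series and the equivalent K is the thickness-weighted harmonic mean.
Total thickness L = 1.34 + 13.8 + 6.96 = 22.10 m.
Σ(b_i/K_i) = 1.34/4.49 + 13.8/24.9 + 6.96/0.781 = 9.764 d.
K_eq = L / Σ(b_i/K_i) = 22.10 / 9.764 = 2.263 m/day.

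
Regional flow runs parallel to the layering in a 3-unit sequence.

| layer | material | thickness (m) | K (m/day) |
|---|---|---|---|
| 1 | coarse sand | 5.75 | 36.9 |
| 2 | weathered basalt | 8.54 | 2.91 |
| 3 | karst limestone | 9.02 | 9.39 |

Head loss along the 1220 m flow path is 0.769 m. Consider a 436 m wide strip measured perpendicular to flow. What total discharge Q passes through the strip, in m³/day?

88.4

Flow is parallel to layering, so each bed carries its own Darcy discharge and the transmissivities add.
Σ(K_i·b_i) = 36.9×5.75 + 2.91×8.54 + 9.39×9.02 = 321.7 m²/day.
Hydraulic gradient i = Δh / L = 0.769 / 1220 = 0.0006303.
Q = Σ(K_i·b_i) · W · i = 321.7 × 436 × 0.0006303 = 88.42 m³/day.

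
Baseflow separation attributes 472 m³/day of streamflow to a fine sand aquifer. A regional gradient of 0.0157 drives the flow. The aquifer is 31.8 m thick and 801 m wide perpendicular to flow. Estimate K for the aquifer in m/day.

1.18

Cross-sectional area A = 801 × 31.8 = 25472 m².
Hydraulic gradient i = 0.0157.
From Q = K·A·i, K = Q / (A·i) = 472 / (25472 × 0.01570) = 1.180 m/day.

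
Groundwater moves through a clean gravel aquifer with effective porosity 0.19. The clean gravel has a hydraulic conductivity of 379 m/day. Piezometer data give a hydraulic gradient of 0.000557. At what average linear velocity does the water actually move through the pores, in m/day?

Hydraulic gradient i = 0.000557.
Darcy flux q = K · i = 379.0 × 0.0005570 = 0.2111 m/day.
Seepage velocity v = q / n_e = 0.2111 / 0.19 = 1.111 m/day.

1.11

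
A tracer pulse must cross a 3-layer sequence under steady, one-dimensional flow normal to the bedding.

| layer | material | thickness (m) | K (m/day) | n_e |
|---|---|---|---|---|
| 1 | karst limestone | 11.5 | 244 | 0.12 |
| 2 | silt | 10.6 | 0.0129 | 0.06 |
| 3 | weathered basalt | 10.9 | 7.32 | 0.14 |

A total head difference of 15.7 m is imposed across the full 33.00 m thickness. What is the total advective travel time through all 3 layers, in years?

With flow normal to the layers, continuity requires the same specific discharge q through every layer.
Σ(b_i/K_i) = 11.5/244 + 10.6/0.0129 + 10.9/7.32 = 823.2 d.
q = Δh / Σ(b_i/K_i) = 15.7 / 823.2 = 0.01907 m/day.
In each layer the seepage velocity is v_i = q/n_i, so the layer transit time is t_i = b_i·n_i / q:
  layer 1 (karst limestone): t_1 = 11.5 × 0.12 / 0.01907 = 72.36 d
  layer 2 (silt): t_2 = 10.6 × 0.06 / 0.01907 = 33.35 d
  layer 3 (weathered basalt): t_3 = 10.9 × 0.14 / 0.01907 = 80.02 d
Total t = Σ t_i = 185.7 days = 0.5085 years.

0.508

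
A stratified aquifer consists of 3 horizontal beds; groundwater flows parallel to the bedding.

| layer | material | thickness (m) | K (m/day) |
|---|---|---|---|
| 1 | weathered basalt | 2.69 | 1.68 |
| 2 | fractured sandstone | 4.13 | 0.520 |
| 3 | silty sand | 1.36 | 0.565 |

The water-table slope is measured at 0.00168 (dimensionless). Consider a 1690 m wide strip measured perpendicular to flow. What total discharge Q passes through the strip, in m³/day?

Flow is parallel to layering, so each bed carries its own Darcy discharge and the transmissivities add.
Σ(K_i·b_i) = 1.68×2.69 + 0.520×4.13 + 0.565×1.36 = 7.435 m²/day.
Hydraulic gradient i = 0.00168.
Q = Σ(K_i·b_i) · W · i = 7.435 × 1690 × 0.001680 = 21.11 m³/day.

21.1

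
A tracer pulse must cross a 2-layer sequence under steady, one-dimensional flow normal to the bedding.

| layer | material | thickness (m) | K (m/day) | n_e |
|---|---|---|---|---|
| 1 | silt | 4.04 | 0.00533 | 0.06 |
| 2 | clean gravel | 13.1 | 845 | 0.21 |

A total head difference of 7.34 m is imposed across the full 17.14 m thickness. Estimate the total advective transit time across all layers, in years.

With flow normal to the layers, continuity requires the same specific discharge q through every layer.
Σ(b_i/K_i) = 4.04/0.00533 + 13.1/845 = 758.0 d.
q = Δh / Σ(b_i/K_i) = 7.34 / 758.0 = 0.009684 m/day.
In each layer the seepage velocity is v_i = q/n_i, so the layer transit time is t_i = b_i·n_i / q:
  layer 1 (silt): t_1 = 4.04 × 0.06 / 0.009684 = 25.03 d
  layer 2 (clean gravel): t_2 = 13.1 × 0.21 / 0.009684 = 284.1 d
Total t = Σ t_i = 309.1 days = 0.8463 years.

0.846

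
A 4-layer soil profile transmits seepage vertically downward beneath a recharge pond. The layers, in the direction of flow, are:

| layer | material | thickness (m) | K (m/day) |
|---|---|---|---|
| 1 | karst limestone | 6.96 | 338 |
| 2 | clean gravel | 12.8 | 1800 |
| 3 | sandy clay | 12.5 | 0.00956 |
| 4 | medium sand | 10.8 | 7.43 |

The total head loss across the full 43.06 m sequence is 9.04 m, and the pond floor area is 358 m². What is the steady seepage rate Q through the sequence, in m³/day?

2.47

Flow is perpendicular to layering, so the layers act in series and the equivalent K is the thickness-weighted harmonic mean.
Total thickness L = 6.96 + 12.8 + 12.5 + 10.8 = 43.06 m.
Σ(b_i/K_i) = 6.96/338 + 12.8/1800 + 12.5/0.00956 + 10.8/7.43 = 1309 d.
K_eq = L / Σ(b_i/K_i) = 43.06 / 1309 = 0.03290 m/day.
Q = K_eq · A · (Δh/L) = 0.03290 × 358 × (9.04/43.06) = 2.472 m³/day.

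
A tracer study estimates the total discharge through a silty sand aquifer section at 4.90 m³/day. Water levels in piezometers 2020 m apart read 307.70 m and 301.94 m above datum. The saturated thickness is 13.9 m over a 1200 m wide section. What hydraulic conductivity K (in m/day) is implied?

0.103

Cross-sectional area A = 1200 × 13.9 = 16680 m².
Hydraulic gradient i = (307.70 − 301.94) / 2020 = 5.76 / 2020 = 0.002851.
From Q = K·A·i, K = Q / (A·i) = 4.90 / (16680 × 0.002851) = 0.1030 m/day.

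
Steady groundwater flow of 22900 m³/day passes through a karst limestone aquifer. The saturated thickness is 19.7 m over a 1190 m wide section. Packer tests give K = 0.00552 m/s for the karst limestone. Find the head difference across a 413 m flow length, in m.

Convert K: 0.00552 m/s × 86400 = 476.9 m/day.
Cross-sectional area A = 1190 × 19.7 = 23443 m².
From Q = K·A·i, i = Q / (K·A) = 22900 / (476.9 × 23443) = 0.002048.
Head loss Δh = i · L = 0.002048 × 413 = 0.8459 m.

0.846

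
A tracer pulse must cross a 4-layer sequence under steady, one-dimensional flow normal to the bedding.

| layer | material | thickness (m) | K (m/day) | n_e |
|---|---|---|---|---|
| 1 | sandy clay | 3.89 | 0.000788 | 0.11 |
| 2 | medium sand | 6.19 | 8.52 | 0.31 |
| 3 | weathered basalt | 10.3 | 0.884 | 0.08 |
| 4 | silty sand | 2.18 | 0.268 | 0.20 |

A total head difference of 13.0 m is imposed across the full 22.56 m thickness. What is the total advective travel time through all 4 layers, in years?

With flow normal to the layers, continuity requires the same specific discharge q through every layer.
Σ(b_i/K_i) = 3.89/0.000788 + 6.19/8.52 + 10.3/0.884 + 2.18/0.268 = 4957 d.
q = Δh / Σ(b_i/K_i) = 13.0 / 4957 = 0.002623 m/day.
In each layer the seepage velocity is v_i = q/n_i, so the layer transit time is t_i = b_i·n_i / q:
  layer 1 (sandy clay): t_1 = 3.89 × 0.11 / 0.002623 = 163.2 d
  layer 2 (medium sand): t_2 = 6.19 × 0.31 / 0.002623 = 731.7 d
  layer 3 (weathered basalt): t_3 = 10.3 × 0.08 / 0.002623 = 314.2 d
  layer 4 (silty sand): t_4 = 2.18 × 0.20 / 0.002623 = 166.3 d
Total t = Σ t_i = 1375 days = 3.765 years.

3.77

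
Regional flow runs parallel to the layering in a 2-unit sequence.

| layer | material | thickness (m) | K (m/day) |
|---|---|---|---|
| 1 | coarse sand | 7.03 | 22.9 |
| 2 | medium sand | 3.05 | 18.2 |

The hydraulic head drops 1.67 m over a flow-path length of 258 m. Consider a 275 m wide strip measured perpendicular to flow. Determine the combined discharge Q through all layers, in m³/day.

385

Flow is parallel to layering, so each bed carries its own Darcy discharge and the transmissivities add.
Σ(K_i·b_i) = 22.9×7.03 + 18.2×3.05 = 216.5 m²/day.
Hydraulic gradient i = Δh / L = 1.67 / 258 = 0.006473.
Q = Σ(K_i·b_i) · W · i = 216.5 × 275 × 0.006473 = 385.4 m³/day.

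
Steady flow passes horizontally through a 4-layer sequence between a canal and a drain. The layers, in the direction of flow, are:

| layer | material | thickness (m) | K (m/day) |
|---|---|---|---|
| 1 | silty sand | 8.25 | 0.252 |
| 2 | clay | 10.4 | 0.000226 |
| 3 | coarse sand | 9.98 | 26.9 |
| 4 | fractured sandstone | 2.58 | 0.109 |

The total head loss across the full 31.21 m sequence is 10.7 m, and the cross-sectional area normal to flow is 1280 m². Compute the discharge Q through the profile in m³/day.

Flow is perpendicular to layering, so the layers act in series and the equivalent K is the thickness-weighted harmonic mean.
Total thickness L = 8.25 + 10.4 + 9.98 + 2.58 = 31.21 m.
Σ(b_i/K_i) = 8.25/0.252 + 10.4/0.000226 + 9.98/26.9 + 2.58/0.109 = 46074 d.
K_eq = L / Σ(b_i/K_i) = 31.21 / 46074 = 0.0006774 m/day.
Q = K_eq · A · (Δh/L) = 0.0006774 × 1280 × (10.7/31.21) = 0.2973 m³/day.

0.297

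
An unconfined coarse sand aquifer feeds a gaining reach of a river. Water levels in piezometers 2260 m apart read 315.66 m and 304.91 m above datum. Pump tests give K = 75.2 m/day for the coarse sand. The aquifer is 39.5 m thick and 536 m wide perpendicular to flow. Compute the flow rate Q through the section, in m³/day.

Cross-sectional area A = 536 × 39.5 = 21172 m².
Hydraulic gradient i = (315.66 − 304.91) / 2260 = 10.75 / 2260 = 0.004757.
Darcy's law: Q = K · A · i = 75.20 × 21172 × 0.004757 = 7573 m³/day.

7570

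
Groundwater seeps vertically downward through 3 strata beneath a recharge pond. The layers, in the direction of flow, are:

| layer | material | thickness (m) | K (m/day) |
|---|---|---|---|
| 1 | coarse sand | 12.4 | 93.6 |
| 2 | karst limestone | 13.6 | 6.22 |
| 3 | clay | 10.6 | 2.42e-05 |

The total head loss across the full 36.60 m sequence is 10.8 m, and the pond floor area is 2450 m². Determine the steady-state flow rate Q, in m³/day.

0.0604

Flow is perpendicular to layering, so the layers act in series and the equivalent K is the thickness-weighted harmonic mean.
Total thickness L = 12.4 + 13.6 + 10.6 = 36.60 m.
Σ(b_i/K_i) = 12.4/93.6 + 13.6/6.22 + 10.6/2.42e-05 = 4.380e+05 d.
K_eq = L / Σ(b_i/K_i) = 36.60 / 4.380e+05 = 8.356e-05 m/day.
Q = K_eq · A · (Δh/L) = 8.356e-05 × 2450 × (10.8/36.60) = 0.06041 m³/day.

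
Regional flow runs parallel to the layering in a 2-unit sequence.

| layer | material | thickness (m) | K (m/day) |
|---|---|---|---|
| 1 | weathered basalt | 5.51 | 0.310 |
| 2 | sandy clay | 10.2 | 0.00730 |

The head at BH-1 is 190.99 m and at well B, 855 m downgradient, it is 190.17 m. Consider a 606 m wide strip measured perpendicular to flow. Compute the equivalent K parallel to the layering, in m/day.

Flow is parallel to layering, so each bed carries its own Darcy discharge and the transmissivities add.
Σ(K_i·b_i) = 0.310×5.51 + 0.00730×10.2 = 1.783 m²/day.
Total thickness b = 15.71 m, so K_eq = Σ(K_i·b_i)/b = 0.1135 m/day.

0.113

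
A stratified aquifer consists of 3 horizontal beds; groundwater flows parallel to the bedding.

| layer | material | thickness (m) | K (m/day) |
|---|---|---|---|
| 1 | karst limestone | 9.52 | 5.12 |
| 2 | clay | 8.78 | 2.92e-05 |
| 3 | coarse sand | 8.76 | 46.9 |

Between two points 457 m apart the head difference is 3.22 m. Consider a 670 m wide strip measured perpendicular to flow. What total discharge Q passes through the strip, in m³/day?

2170

Flow is parallel to layering, so each bed carries its own Darcy discharge and the transmissivities add.
Σ(K_i·b_i) = 5.12×9.52 + 2.92e-05×8.78 + 46.9×8.76 = 459.6 m²/day.
Hydraulic gradient i = Δh / L = 3.22 / 457 = 0.007046.
Q = Σ(K_i·b_i) · W · i = 459.6 × 670 × 0.007046 = 2170 m³/day.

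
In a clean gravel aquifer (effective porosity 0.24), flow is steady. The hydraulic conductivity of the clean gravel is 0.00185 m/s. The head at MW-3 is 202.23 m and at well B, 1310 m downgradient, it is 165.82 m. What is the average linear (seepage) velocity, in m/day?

Convert K: 0.00185 m/s × 86400 = 159.8 m/day.
Hydraulic gradient i = (202.23 − 165.82) / 1310 = 36.41 / 1310 = 0.02779.
Darcy flux q = K · i = 159.8 × 0.02779 = 4.443 m/day.
Seepage velocity v = q / n_e = 4.443 / 0.24 = 18.51 m/day.

18.5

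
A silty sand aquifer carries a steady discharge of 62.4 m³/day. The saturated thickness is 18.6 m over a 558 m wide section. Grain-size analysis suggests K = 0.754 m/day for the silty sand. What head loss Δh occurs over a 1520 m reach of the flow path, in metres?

Cross-sectional area A = 558 × 18.6 = 10379 m².
From Q = K·A·i, i = Q / (K·A) = 62.4 / (0.7540 × 10379) = 0.007974.
Head loss Δh = i · L = 0.007974 × 1520 = 12.12 m.

12.1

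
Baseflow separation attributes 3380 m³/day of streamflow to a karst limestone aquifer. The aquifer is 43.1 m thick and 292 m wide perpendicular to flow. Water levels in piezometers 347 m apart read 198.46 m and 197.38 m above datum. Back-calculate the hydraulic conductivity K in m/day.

86.3

Cross-sectional area A = 292 × 43.1 = 12585 m².
Hydraulic gradient i = (198.46 − 197.38) / 347 = 1.08 / 347 = 0.003112.
From Q = K·A·i, K = Q / (A·i) = 3380 / (12585 × 0.003112) = 86.29 m/day.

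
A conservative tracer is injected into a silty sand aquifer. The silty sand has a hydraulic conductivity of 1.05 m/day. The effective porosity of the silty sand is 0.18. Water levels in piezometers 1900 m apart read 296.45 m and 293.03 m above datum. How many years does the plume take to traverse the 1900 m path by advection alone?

495

Hydraulic gradient i = (296.45 − 293.03) / 1900 = 3.42 / 1900 = 0.001800.
Darcy flux q = K · i = 1.050 × 0.001800 = 0.001890 m/day.
Seepage velocity v = q / n_e = 0.001890 / 0.18 = 0.01050 m/day.
Travel time t = L / v = 1900 / 0.01050 = 1.810e+05 days = 495.4 years.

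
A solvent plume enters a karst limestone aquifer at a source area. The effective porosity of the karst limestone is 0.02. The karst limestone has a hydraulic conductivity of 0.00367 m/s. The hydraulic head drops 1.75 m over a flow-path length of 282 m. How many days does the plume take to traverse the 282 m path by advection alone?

2.87

Convert K: 0.00367 m/s × 86400 = 317.1 m/day.
Hydraulic gradient i = Δh / L = 1.75 / 282 = 0.006206.
Darcy flux q = K · i = 317.1 × 0.006206 = 1.968 m/day.
Seepage velocity v = q / n_e = 1.968 / 0.02 = 98.39 m/day.
Travel time t = L / v = 282 / 98.39 = 2.866 days.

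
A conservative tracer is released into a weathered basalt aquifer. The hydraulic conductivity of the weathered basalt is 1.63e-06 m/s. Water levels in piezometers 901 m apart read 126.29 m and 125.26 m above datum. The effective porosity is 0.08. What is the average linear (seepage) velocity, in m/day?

0.00201

Convert K: 1.63e-06 m/s × 86400 = 0.1408 m/day.
Hydraulic gradient i = (126.29 − 125.26) / 901 = 1.03 / 901 = 0.001143.
Darcy flux q = K · i = 0.1408 × 0.001143 = 0.0001610 m/day.
Seepage velocity v = q / n_e = 0.0001610 / 0.08 = 0.002012 m/day.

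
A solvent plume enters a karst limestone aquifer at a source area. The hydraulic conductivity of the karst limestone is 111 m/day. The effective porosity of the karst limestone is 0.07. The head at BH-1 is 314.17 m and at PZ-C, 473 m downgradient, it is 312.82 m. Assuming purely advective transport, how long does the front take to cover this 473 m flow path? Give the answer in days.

105

Hydraulic gradient i = (314.17 − 312.82) / 473 = 1.35 / 473 = 0.002854.
Darcy flux q = K · i = 111.0 × 0.002854 = 0.3168 m/day.
Seepage velocity v = q / n_e = 0.3168 / 0.07 = 4.526 m/day.
Travel time t = L / v = 473 / 4.526 = 104.5 days.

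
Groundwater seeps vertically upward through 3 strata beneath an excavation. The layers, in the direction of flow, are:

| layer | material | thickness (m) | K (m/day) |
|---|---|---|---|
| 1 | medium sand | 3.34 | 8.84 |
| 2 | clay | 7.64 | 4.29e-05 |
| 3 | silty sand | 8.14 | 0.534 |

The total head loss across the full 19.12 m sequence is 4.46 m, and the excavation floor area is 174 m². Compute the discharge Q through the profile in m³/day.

Flow is perpendicular to layering, so the layers act in series and the equivalent K is the thickness-weighted harmonic mean.
Total thickness L = 3.34 + 7.64 + 8.14 = 19.12 m.
Σ(b_i/K_i) = 3.34/8.84 + 7.64/4.29e-05 + 8.14/0.534 = 1.781e+05 d.
K_eq = L / Σ(b_i/K_i) = 19.12 / 1.781e+05 = 0.0001074 m/day.
Q = K_eq · A · (Δh/L) = 0.0001074 × 174 × (4.46/19.12) = 0.004357 m³/day.

0.00436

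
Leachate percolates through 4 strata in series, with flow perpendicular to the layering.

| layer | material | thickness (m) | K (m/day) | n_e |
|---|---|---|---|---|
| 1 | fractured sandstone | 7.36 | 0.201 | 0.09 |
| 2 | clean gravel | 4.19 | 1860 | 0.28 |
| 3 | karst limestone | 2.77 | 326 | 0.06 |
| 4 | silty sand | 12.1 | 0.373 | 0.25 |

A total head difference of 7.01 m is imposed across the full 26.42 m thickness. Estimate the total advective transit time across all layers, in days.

With flow normal to the layers, continuity requires the same specific discharge q through every layer.
Σ(b_i/K_i) = 7.36/0.201 + 4.19/1860 + 2.77/326 + 12.1/0.373 = 69.07 d.
q = Δh / Σ(b_i/K_i) = 7.01 / 69.07 = 0.1015 m/day.
In each layer the seepage velocity is v_i = q/n_i, so the layer transit time is t_i = b_i·n_i / q:
  layer 1 (fractured sandstone): t_1 = 7.36 × 0.09 / 0.1015 = 6.526 d
  layer 2 (clean gravel): t_2 = 4.19 × 0.28 / 0.1015 = 11.56 d
  layer 3 (karst limestone): t_3 = 2.77 × 0.06 / 0.1015 = 1.638 d
  layer 4 (silty sand): t_4 = 12.1 × 0.25 / 0.1015 = 29.80 d
Total t = Σ t_i = 49.53 days.

49.5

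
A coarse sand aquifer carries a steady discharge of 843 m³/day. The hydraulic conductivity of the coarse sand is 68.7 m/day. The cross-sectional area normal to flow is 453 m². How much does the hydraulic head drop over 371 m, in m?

From Q = K·A·i, i = Q / (K·A) = 843 / (68.70 × 453.0) = 0.02709.
Head loss Δh = i · L = 0.02709 × 371 = 10.05 m.

10.0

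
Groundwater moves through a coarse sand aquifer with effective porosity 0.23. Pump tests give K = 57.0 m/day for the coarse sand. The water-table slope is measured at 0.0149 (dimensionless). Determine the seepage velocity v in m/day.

3.69

Hydraulic gradient i = 0.0149.
Darcy flux q = K · i = 57.00 × 0.01490 = 0.8493 m/day.
Seepage velocity v = q / n_e = 0.8493 / 0.23 = 3.693 m/day.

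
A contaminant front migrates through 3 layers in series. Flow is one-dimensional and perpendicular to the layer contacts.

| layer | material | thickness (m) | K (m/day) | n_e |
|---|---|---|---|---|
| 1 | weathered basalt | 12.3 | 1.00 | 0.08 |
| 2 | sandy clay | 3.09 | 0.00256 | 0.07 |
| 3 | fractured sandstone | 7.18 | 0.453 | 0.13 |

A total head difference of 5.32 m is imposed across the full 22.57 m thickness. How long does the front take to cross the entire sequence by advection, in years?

With flow normal to the layers, continuity requires the same specific discharge q through every layer.
Σ(b_i/K_i) = 12.3/1.00 + 3.09/0.00256 + 7.18/0.453 = 1235 d.
q = Δh / Σ(b_i/K_i) = 5.32 / 1235 = 0.004307 m/day.
In each layer the seepage velocity is v_i = q/n_i, so the layer transit time is t_i = b_i·n_i / q:
  layer 1 (weathered basalt): t_1 = 12.3 × 0.08 / 0.004307 = 228.5 d
  layer 2 (sandy clay): t_2 = 3.09 × 0.07 / 0.004307 = 50.22 d
  layer 3 (fractured sandstone): t_3 = 7.18 × 0.13 / 0.004307 = 216.7 d
Total t = Σ t_i = 495.4 days = 1.356 years.

1.36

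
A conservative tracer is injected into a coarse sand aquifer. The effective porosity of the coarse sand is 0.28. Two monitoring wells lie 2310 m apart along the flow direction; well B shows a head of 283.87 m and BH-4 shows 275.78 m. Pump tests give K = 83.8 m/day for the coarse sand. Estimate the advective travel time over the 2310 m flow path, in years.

6.03

Hydraulic gradient i = (283.87 − 275.78) / 2310 = 8.09 / 2310 = 0.003502.
Darcy flux q = K · i = 83.80 × 0.003502 = 0.2935 m/day.
Seepage velocity v = q / n_e = 0.2935 / 0.28 = 1.048 m/day.
Travel time t = L / v = 2310 / 1.048 = 2204 days = 6.034 years.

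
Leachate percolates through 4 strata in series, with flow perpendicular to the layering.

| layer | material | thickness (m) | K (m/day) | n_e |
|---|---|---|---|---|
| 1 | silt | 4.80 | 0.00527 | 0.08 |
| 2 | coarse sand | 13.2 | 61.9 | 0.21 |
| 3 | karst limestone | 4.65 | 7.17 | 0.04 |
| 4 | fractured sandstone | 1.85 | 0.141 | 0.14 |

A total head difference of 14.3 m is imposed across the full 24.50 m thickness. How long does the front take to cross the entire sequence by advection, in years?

0.638

With flow normal to the layers, continuity requires the same specific discharge q through every layer.
Σ(b_i/K_i) = 4.80/0.00527 + 13.2/61.9 + 4.65/7.17 + 1.85/0.141 = 924.8 d.
q = Δh / Σ(b_i/K_i) = 14.3 / 924.8 = 0.01546 m/day.
In each layer the seepage velocity is v_i = q/n_i, so the layer transit time is t_i = b_i·n_i / q:
  layer 1 (silt): t_1 = 4.80 × 0.08 / 0.01546 = 24.83 d
  layer 2 (coarse sand): t_2 = 13.2 × 0.21 / 0.01546 = 179.3 d
  layer 3 (karst limestone): t_3 = 4.65 × 0.04 / 0.01546 = 12.03 d
  layer 4 (fractured sandstone): t_4 = 1.85 × 0.14 / 0.01546 = 16.75 d
Total t = Σ t_i = 232.9 days = 0.6376 years.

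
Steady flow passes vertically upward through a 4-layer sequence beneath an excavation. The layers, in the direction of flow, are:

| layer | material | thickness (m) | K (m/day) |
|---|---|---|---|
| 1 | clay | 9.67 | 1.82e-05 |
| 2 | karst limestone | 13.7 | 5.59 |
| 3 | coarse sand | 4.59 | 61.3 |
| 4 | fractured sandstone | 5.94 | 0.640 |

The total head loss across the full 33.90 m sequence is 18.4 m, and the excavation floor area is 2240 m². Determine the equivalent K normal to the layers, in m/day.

6.38e-05

Flow is perpendicular to layering, so the layers act in series and the equivalent K is the thickness-weighted harmonic mean.
Total thickness L = 9.67 + 13.7 + 4.59 + 5.94 = 33.90 m.
Σ(b_i/K_i) = 9.67/1.82e-05 + 13.7/5.59 + 4.59/61.3 + 5.94/0.640 = 5.313e+05 d.
K_eq = L / Σ(b_i/K_i) = 33.90 / 5.313e+05 = 6.380e-05 m/day.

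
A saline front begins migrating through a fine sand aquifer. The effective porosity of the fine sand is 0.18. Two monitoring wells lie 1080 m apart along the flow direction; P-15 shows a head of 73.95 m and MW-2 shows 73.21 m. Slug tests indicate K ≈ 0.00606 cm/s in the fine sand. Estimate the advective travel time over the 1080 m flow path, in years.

148

Convert K: 0.00606 cm/s × 864 = 5.236 m/day.
Hydraulic gradient i = (73.95 − 73.21) / 1080 = 0.74 / 1080 = 0.0006852.
Darcy flux q = K · i = 5.236 × 0.0006852 = 0.003588 m/day.
Seepage velocity v = q / n_e = 0.003588 / 0.18 = 0.01993 m/day.
Travel time t = L / v = 1080 / 0.01993 = 54188 days = 148.4 years.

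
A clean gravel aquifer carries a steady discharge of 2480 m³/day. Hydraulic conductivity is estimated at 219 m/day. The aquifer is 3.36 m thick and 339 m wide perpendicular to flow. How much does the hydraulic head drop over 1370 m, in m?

Cross-sectional area A = 339 × 3.36 = 1139 m².
From Q = K·A·i, i = Q / (K·A) = 2480 / (219.0 × 1139) = 0.009942.
Head loss Δh = i · L = 0.009942 × 1370 = 13.62 m.

13.6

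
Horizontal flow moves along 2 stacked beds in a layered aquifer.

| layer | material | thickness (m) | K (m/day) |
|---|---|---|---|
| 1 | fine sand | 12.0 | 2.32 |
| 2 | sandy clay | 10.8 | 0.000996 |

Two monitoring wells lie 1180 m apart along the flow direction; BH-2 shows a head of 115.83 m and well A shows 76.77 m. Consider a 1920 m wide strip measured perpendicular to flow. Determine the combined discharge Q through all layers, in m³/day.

1770

Flow is parallel to layering, so each bed carries its own Darcy discharge and the transmissivities add.
Σ(K_i·b_i) = 2.32×12.0 + 0.000996×10.8 = 27.85 m²/day.
Hydraulic gradient i = (115.83 − 76.77) / 1180 = 39.06 / 1180 = 0.03310.
Q = Σ(K_i·b_i) · W · i = 27.85 × 1920 × 0.03310 = 1770 m³/day.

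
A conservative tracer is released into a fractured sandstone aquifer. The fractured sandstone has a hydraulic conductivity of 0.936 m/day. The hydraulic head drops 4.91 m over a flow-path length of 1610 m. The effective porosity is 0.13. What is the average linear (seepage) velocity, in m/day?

Hydraulic gradient i = Δh / L = 4.91 / 1610 = 0.003050.
Darcy flux q = K · i = 0.9360 × 0.003050 = 0.002855 m/day.
Seepage velocity v = q / n_e = 0.002855 / 0.13 = 0.02196 m/day.

0.0220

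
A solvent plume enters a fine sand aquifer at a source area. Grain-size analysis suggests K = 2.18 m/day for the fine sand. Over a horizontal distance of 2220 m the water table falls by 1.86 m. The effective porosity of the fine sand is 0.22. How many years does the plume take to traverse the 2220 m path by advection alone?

732

Hydraulic gradient i = Δh / L = 1.86 / 2220 = 0.0008378.
Darcy flux q = K · i = 2.180 × 0.0008378 = 0.001826 m/day.
Seepage velocity v = q / n_e = 0.001826 / 0.22 = 0.008302 m/day.
Travel time t = L / v = 2220 / 0.008302 = 2.674e+05 days = 732.1 years.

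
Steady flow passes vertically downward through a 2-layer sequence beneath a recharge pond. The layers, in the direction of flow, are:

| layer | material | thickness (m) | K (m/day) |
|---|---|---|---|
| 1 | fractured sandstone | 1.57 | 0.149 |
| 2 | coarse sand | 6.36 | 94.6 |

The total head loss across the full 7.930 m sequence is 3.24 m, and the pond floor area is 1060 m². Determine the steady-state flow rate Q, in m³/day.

324

Flow is perpendicular to layering, so the layers act in series and the equivalent K is the thickness-weighted harmonic mean.
Total thickness L = 1.57 + 6.36 = 7.930 m.
Σ(b_i/K_i) = 1.57/0.149 + 6.36/94.6 = 10.60 d.
K_eq = L / Σ(b_i/K_i) = 7.930 / 10.60 = 0.7478 m/day.
Q = K_eq · A · (Δh/L) = 0.7478 × 1060 × (3.24/7.930) = 323.9 m³/day.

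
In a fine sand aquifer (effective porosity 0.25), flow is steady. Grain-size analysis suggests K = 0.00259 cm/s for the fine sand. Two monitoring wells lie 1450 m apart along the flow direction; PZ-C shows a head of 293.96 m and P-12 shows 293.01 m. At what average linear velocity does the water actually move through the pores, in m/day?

0.00586

Convert K: 0.00259 cm/s × 864 = 2.238 m/day.
Hydraulic gradient i = (293.96 − 293.01) / 1450 = 0.95 / 1450 = 0.0006552.
Darcy flux q = K · i = 2.238 × 0.0006552 = 0.001466 m/day.
Seepage velocity v = q / n_e = 0.001466 / 0.25 = 0.005864 m/day.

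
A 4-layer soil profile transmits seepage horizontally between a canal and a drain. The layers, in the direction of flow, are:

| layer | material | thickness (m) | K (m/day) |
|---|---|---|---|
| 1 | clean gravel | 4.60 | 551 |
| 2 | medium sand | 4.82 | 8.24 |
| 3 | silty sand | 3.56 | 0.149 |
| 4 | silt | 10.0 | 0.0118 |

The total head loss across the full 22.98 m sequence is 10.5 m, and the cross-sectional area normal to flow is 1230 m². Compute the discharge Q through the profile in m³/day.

14.8

Flow is perpendicular to layering, so the layers act in series and the equivalent K is the thickness-weighted harmonic mean.
Total thickness L = 4.60 + 4.82 + 3.56 + 10.0 = 22.98 m.
Σ(b_i/K_i) = 4.60/551 + 4.82/8.24 + 3.56/0.149 + 10.0/0.0118 = 871.9 d.
K_eq = L / Σ(b_i/K_i) = 22.98 / 871.9 = 0.02635 m/day.
Q = K_eq · A · (Δh/L) = 0.02635 × 1230 × (10.5/22.98) = 14.81 m³/day.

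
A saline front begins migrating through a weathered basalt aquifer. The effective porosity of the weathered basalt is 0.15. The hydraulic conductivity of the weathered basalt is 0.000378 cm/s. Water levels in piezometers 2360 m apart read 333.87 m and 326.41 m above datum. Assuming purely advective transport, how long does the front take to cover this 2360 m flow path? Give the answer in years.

939

Convert K: 0.000378 cm/s × 864 = 0.3266 m/day.
Hydraulic gradient i = (333.87 − 326.41) / 2360 = 7.46 / 2360 = 0.003161.
Darcy flux q = K · i = 0.3266 × 0.003161 = 0.001032 m/day.
Seepage velocity v = q / n_e = 0.001032 / 0.15 = 0.006882 m/day.
Travel time t = L / v = 2360 / 0.006882 = 3.429e+05 days = 938.8 years.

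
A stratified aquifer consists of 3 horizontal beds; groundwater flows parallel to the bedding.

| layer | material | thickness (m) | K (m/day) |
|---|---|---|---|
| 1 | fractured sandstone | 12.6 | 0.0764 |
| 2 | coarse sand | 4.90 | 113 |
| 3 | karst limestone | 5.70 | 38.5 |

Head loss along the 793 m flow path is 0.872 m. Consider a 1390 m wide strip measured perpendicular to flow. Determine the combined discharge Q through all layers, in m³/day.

Flow is parallel to layering, so each bed carries its own Darcy discharge and the transmissivities add.
Σ(K_i·b_i) = 0.0764×12.6 + 113×4.90 + 38.5×5.70 = 774.1 m²/day.
Hydraulic gradient i = Δh / L = 0.872 / 793 = 0.001100.
Q = Σ(K_i·b_i) · W · i = 774.1 × 1390 × 0.001100 = 1183 m³/day.

1180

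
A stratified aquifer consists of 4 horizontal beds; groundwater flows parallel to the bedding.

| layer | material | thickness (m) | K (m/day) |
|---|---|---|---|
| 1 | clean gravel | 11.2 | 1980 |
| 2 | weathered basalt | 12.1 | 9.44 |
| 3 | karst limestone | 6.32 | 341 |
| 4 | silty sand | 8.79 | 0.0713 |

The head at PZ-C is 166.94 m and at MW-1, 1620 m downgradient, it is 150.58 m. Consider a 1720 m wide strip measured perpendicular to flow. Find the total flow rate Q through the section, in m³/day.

425000

Flow is parallel to layering, so each bed carries its own Darcy discharge and the transmissivities add.
Σ(K_i·b_i) = 1980×11.2 + 9.44×12.1 + 341×6.32 + 0.0713×8.79 = 24446 m²/day.
Hydraulic gradient i = (166.94 − 150.58) / 1620 = 16.36 / 1620 = 0.01010.
Q = Σ(K_i·b_i) · W · i = 24446 × 1720 × 0.01010 = 4.246e+05 m³/day.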